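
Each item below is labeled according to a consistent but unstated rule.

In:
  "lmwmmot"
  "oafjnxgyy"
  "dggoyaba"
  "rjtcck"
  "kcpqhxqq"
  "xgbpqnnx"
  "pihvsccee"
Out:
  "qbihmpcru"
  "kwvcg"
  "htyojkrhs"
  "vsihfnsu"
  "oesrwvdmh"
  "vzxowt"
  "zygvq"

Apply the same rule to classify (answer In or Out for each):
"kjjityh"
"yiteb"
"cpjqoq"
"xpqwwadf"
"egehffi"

The classifier is using: has a double letter.
"kjjityh" — 'jj' doubled, hence In. "yiteb" — no doubled letter, hence Out. "cpjqoq" — no doubled letter, hence Out. "xpqwwadf" — 'ww' doubled, hence In. "egehffi" — 'ff' doubled, hence In.

In, Out, Out, In, In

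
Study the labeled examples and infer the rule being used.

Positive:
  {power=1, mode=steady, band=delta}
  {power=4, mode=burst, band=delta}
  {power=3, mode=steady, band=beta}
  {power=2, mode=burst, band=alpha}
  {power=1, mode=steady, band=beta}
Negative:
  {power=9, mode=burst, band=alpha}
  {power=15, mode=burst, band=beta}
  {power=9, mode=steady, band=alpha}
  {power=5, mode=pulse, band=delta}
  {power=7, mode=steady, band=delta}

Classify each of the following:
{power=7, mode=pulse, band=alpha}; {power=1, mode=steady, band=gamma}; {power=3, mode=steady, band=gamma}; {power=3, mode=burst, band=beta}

Negative, Positive, Positive, Positive

The simplest hypothesis consistent with all the labels is: power ≤ 4.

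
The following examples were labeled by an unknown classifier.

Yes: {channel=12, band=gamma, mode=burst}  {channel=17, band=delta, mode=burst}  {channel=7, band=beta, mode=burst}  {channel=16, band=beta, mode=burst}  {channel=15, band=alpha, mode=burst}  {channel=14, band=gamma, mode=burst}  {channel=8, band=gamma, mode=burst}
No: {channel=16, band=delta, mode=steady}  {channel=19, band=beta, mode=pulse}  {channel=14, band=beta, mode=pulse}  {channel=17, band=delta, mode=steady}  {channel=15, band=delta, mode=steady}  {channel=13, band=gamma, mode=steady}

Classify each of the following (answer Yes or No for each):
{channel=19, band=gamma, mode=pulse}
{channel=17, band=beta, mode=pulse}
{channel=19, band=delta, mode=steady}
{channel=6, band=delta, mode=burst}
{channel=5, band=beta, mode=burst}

Checking candidate rules against both groups, what survives is: mode is burst.

No, No, No, Yes, Yes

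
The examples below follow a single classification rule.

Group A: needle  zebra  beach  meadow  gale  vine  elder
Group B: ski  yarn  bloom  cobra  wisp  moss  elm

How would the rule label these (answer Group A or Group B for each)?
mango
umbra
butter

A rule that fits every label: length ≥ 4 AND contains 'e' — true of each 'Group A' example, false of each 'Group B' one.
mango: length 5, no 'e' — doesn't qualify, so Group B. umbra: length 5, no 'e' — doesn't qualify, so Group B. butter: length 6, has 'e' — checks out, so Group A.

Group B, Group B, Group A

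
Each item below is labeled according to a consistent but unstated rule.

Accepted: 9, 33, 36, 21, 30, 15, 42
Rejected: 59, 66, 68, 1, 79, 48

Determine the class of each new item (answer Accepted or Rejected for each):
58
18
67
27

The rule appears to be: multiple of 3 AND at most 42.

Rejected, Accepted, Rejected, Accepted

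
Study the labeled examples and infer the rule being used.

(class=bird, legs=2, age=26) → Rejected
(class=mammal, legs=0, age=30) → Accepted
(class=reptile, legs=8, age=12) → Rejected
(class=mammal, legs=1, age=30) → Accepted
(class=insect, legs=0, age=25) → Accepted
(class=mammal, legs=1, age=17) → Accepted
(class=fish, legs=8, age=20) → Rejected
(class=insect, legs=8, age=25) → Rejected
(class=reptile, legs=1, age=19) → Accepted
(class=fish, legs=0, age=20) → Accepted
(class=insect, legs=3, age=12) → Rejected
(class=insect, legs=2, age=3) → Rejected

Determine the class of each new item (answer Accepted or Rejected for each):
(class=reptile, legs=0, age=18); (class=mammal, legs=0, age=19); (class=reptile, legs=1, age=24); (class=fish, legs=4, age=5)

Accepted, Accepted, Accepted, Rejected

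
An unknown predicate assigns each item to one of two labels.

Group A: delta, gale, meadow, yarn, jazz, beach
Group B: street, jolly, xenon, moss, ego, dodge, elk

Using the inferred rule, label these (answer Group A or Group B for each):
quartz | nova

Group A, Group A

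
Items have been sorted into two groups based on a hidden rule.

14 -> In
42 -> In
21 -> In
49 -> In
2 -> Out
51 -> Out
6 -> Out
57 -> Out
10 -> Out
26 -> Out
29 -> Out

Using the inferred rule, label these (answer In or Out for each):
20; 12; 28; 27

One predicate separates the groups cleanly: multiple of 7.

Out, Out, In, Out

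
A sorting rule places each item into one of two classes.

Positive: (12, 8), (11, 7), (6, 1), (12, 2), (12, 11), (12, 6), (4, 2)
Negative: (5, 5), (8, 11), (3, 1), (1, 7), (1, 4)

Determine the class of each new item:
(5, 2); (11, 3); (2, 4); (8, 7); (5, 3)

Positive, Positive, Negative, Positive, Positive

The distinguishing property — first > second AND sum ≥ 5 — holds for all the 'Positive' cases and none of the 'Negative' cases.
(5, 2): 5 > 2, 5+2 = 7, qualifies → Positive. (11, 3): 11 > 3, 11+3 = 14, qualifies → Positive. (2, 4): 2 < 4, 2+4 = 6, doesn't qualify → Negative. (8, 7): 8 > 7, 8+7 = 15, qualifies → Positive. (5, 3): 5 > 3, 5+3 = 8, qualifies → Positive.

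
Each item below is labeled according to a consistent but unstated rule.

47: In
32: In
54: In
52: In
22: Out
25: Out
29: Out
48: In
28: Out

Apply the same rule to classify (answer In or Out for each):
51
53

A rule that fits every label: at least 32 — true of each 'In' example, false of each 'Out' one.

In, In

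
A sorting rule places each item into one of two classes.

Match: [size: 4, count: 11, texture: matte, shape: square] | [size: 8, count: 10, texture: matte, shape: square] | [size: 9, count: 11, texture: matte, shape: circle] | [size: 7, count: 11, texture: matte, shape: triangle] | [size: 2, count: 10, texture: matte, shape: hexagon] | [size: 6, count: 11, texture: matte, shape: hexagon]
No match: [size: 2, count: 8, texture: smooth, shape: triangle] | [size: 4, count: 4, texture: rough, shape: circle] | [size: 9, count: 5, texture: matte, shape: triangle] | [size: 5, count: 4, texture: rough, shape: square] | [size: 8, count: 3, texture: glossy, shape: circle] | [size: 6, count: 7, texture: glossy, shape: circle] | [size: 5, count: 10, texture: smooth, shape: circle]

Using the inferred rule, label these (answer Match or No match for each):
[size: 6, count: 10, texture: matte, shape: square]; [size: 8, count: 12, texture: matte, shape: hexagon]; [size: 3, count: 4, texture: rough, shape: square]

One predicate separates the groups cleanly: texture is matte AND count ≥ 7.

Match, Match, No match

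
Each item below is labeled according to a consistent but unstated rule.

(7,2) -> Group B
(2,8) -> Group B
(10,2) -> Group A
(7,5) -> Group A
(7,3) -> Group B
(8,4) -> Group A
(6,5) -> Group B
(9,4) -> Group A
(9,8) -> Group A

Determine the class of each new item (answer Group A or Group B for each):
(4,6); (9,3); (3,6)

The simplest hypothesis consistent with all the labels is: sum ≥ 12.
(4,6): 4+6 = 10 — does not satisfy this, so Group B.
(9,3): 9+3 = 12 — has this property, so Group A.
(3,6): 3+6 = 9 — does not satisfy this, so Group B.

Group B, Group A, Group B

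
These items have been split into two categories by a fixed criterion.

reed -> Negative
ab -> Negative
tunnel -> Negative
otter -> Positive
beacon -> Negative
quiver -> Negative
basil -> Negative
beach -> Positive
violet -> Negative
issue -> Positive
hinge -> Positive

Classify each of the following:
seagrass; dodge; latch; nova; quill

All 'Positive' examples share one property — odd length AND contains 'e' — and every 'Negative' example lacks it.

Negative, Positive, Negative, Negative, Negative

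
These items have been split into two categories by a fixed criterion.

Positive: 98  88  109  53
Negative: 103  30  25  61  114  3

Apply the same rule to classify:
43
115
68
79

Negative, Negative, Positive, Positive

One predicate separates the groups cleanly: digit sum ≥ 8.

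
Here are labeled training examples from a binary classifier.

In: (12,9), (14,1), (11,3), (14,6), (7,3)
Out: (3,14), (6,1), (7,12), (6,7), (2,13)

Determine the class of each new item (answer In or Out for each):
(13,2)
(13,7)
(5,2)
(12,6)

The rule appears to be: first > second AND sum ≥ 10.
(13,2): In (13 > 2, 13+2 = 15). (13,7): In (13 > 7, 13+7 = 20). (5,2): Out (5 > 2, 5+2 = 7). (12,6): In (12 > 6, 12+6 = 18).

In, In, Out, In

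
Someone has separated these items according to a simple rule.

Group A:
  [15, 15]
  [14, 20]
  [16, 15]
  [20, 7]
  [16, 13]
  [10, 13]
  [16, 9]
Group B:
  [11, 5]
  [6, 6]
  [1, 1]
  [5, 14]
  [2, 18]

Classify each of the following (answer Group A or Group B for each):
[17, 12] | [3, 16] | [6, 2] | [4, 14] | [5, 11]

Group A, Group B, Group B, Group B, Group B

Every 'Group A' example satisfies: sum ≥ 23. None of the 'Group B' examples do.
[17, 12]: Group A (17+12 = 29). [3, 16]: Group B (3+16 = 19). [6, 2]: Group B (6+2 = 8). [4, 14]: Group B (4+14 = 18). [5, 11]: Group B (5+11 = 16).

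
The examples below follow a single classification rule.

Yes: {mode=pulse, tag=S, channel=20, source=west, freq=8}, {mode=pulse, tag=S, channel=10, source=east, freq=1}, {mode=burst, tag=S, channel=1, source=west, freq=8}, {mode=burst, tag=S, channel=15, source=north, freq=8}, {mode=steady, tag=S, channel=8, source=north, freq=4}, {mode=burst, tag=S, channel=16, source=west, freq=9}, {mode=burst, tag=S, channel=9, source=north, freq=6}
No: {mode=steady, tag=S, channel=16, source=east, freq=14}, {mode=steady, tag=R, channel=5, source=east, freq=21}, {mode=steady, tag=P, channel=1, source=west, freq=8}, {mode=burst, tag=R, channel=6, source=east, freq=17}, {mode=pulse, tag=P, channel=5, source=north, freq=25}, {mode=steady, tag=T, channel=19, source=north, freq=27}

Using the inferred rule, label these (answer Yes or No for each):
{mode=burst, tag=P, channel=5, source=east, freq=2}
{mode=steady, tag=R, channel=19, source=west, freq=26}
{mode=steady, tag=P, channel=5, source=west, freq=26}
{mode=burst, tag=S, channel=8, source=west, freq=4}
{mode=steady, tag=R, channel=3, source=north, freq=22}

No, No, No, Yes, No

The distinguishing property — tag is S AND freq ≤ 9 — holds for all the 'Yes' cases and none of the 'No' cases.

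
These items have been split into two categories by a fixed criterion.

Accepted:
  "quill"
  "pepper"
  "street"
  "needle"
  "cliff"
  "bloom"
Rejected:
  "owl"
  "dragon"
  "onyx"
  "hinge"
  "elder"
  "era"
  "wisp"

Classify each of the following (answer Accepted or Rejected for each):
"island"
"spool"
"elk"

Checking candidate rules against both groups, what survives is: has a double letter.
"island": Rejected (no doubled letter). "spool": Accepted ('oo' doubled). "elk": Rejected (no doubled letter).

Rejected, Accepted, Rejected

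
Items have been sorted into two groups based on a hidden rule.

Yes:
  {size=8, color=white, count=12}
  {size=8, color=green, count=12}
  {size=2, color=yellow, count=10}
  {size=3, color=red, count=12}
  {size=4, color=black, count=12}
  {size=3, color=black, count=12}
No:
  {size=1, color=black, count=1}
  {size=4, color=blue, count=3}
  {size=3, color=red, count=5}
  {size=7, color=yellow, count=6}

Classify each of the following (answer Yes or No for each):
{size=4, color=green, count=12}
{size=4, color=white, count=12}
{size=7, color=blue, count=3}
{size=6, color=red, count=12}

Yes, Yes, No, Yes

Every 'Yes' example satisfies: count ≥ 10. None of the 'No' examples do.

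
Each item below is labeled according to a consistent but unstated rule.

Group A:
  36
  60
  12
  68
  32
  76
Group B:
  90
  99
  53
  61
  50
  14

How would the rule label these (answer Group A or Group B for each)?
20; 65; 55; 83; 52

One predicate separates the groups cleanly: multiple of 4.
20: Group A (20 = 4·5).
65: Group B (65 = 4·16 + 1).
55: Group B (55 = 4·13 + 3).
83: Group B (83 = 4·20 + 3).
52: Group A (52 = 4·13).

Group A, Group B, Group B, Group B, Group A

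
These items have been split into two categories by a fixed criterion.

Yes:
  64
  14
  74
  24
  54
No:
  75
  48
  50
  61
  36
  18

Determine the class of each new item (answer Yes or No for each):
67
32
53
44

The simplest hypothesis consistent with all the labels is: ends in digit 4.
67: last digit 7 — does not fit, so No.
32: last digit 2 — does not fit, so No.
53: last digit 3 — does not fit, so No.
44: last digit 4 — meets the rule, so Yes.

No, No, No, Yes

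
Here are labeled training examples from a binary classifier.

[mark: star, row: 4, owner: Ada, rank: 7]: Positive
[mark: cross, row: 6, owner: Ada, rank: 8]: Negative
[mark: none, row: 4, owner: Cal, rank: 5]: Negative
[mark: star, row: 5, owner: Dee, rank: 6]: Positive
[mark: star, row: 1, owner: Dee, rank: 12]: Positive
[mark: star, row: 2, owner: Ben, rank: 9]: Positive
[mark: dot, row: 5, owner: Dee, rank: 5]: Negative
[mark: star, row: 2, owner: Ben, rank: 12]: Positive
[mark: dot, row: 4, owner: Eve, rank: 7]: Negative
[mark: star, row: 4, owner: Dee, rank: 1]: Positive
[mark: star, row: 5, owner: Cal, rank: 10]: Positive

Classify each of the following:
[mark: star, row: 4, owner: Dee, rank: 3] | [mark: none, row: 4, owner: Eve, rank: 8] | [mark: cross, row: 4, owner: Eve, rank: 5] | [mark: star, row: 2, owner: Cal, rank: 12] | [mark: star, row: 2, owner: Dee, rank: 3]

The classifier is using: mark is star.
[mark: star, row: 4, owner: Dee, rank: 3]: mark is star — satisfies this, so Positive. [mark: none, row: 4, owner: Eve, rank: 8]: mark is none — lacks this property, so Negative. [mark: cross, row: 4, owner: Eve, rank: 5]: mark is cross — lacks this property, so Negative. [mark: star, row: 2, owner: Cal, rank: 12]: mark is star — satisfies this, so Positive. [mark: star, row: 2, owner: Dee, rank: 3]: mark is star — satisfies this, so Positive.

Positive, Negative, Negative, Positive, Positive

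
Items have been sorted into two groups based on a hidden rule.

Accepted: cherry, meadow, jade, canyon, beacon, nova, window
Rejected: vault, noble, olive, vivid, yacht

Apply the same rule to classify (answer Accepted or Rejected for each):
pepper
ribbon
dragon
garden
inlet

The pattern is that an item is 'Accepted' exactly when: even length.
pepper: length 6, qualifies → Accepted.
ribbon: length 6, qualifies → Accepted.
dragon: length 6, qualifies → Accepted.
garden: length 6, qualifies → Accepted.
inlet: length 5, fails this test → Rejected.

Accepted, Accepted, Accepted, Accepted, Rejected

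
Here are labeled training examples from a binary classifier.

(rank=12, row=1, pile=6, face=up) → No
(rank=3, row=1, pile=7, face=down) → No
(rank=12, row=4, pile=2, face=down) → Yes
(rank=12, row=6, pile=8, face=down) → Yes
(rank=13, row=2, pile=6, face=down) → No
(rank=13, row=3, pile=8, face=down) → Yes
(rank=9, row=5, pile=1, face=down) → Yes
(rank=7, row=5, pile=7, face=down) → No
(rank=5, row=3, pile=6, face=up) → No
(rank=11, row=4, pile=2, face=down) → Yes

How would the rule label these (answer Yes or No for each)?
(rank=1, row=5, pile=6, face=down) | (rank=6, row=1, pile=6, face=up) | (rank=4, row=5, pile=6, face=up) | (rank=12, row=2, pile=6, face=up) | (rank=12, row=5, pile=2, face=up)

The distinguishing property — row ≥ 3 AND rank ≥ 9 — holds for all the 'Yes' cases and none of the 'No' cases.

No, No, No, No, Yes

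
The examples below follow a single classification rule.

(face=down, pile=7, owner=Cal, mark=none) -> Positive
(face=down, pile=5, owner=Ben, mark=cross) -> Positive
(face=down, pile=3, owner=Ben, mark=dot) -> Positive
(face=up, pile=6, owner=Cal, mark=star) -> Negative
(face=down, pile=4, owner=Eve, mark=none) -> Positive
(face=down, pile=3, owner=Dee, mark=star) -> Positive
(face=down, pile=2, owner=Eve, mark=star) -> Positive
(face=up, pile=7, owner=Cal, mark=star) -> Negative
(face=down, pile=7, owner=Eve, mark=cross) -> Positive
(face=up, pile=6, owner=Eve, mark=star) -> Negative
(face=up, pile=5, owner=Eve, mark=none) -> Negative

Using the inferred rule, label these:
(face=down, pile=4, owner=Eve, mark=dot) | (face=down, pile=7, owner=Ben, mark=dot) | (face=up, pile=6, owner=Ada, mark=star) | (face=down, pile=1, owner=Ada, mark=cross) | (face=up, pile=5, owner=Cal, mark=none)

Positive, Positive, Negative, Positive, Negative

The simplest hypothesis consistent with all the labels is: face is down.
(face=down, pile=4, owner=Eve, mark=dot) → face is down → Positive. (face=down, pile=7, owner=Ben, mark=dot) → face is down → Positive. (face=up, pile=6, owner=Ada, mark=star) → face is up → Negative. (face=down, pile=1, owner=Ada, mark=cross) → face is down → Positive. (face=up, pile=5, owner=Cal, mark=none) → face is up → Negative.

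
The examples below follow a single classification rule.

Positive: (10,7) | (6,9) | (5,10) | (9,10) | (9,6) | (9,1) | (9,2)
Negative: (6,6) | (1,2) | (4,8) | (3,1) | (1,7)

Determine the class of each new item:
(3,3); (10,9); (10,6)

Negative, Positive, Positive

The rule appears to be: max ≥ 9.
(3,3): max 3, fails this test → Negative. (10,9): max 10, satisfies this → Positive. (10,6): max 10, satisfies this → Positive.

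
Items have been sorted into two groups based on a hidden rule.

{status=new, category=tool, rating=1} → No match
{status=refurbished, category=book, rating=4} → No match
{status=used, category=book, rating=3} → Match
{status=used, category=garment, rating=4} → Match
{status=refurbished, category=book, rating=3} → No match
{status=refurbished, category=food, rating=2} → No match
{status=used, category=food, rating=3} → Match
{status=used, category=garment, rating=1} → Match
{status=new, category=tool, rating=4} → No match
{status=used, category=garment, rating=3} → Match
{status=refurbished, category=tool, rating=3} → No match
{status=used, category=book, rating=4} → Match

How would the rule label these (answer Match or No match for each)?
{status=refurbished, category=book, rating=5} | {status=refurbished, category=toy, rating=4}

No match, No match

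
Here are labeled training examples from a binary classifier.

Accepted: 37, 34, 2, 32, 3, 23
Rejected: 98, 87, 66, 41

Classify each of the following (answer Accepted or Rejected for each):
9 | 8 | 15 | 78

A rule that fits every label: at most 37 — true of each 'Accepted' example, false of each 'Rejected' one.

Accepted, Accepted, Accepted, Rejected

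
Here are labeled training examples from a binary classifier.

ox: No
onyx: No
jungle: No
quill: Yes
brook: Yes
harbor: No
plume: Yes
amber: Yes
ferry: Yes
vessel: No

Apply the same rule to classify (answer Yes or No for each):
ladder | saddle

The distinguishing property — odd length — holds for all the 'Yes' cases and none of the 'No' cases.
ladder — length 6, hence No. saddle — length 6, hence No.

No, No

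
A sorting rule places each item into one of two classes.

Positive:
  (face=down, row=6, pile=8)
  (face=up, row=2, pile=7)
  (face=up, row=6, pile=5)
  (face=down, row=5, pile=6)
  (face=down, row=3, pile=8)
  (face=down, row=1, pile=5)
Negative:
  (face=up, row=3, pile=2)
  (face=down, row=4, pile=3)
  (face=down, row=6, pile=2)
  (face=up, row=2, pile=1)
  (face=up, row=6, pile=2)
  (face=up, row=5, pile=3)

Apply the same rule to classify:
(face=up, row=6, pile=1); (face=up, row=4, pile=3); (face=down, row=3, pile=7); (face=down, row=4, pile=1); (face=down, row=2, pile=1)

All 'Positive' examples share one property — pile ≥ 5 — and every 'Negative' example lacks it.
(face=up, row=6, pile=1): Negative (pile = 1). (face=up, row=4, pile=3): Negative (pile = 3). (face=down, row=3, pile=7): Positive (pile = 7). (face=down, row=4, pile=1): Negative (pile = 1). (face=down, row=2, pile=1): Negative (pile = 1).

Negative, Negative, Positive, Negative, Negative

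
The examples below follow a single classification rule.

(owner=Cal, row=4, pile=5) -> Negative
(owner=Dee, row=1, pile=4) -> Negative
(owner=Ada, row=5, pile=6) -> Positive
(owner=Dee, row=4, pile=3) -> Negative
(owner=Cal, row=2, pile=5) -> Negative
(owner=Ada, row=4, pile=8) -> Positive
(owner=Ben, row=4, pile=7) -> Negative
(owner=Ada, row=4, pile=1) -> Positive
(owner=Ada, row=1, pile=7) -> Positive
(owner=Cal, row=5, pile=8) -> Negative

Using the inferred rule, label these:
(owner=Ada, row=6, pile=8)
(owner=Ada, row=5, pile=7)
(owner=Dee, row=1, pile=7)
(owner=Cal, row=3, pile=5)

One predicate separates the groups cleanly: owner is Ada.
(owner=Ada, row=6, pile=8) → owner is Ada → Positive. (owner=Ada, row=5, pile=7) → owner is Ada → Positive. (owner=Dee, row=1, pile=7) → owner is Dee → Negative. (owner=Cal, row=3, pile=5) → owner is Cal → Negative.

Positive, Positive, Negative, Negative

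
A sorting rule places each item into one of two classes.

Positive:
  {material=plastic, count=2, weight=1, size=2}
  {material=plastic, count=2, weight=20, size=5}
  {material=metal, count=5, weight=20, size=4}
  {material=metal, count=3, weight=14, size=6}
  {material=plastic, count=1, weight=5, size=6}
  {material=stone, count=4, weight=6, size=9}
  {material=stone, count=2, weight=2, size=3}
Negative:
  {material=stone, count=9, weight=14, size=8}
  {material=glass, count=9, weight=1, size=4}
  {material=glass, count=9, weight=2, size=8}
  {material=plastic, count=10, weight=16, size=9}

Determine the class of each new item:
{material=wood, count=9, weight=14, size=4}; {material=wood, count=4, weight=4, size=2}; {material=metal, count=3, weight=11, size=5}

Negative, Positive, Positive

The distinguishing property — count ≤ 5 — holds for all the 'Positive' cases and none of the 'Negative' cases.
{material=wood, count=9, weight=14, size=4} — count = 9, hence Negative. {material=wood, count=4, weight=4, size=2} — count = 4, hence Positive. {material=metal, count=3, weight=11, size=5} — count = 3, hence Positive.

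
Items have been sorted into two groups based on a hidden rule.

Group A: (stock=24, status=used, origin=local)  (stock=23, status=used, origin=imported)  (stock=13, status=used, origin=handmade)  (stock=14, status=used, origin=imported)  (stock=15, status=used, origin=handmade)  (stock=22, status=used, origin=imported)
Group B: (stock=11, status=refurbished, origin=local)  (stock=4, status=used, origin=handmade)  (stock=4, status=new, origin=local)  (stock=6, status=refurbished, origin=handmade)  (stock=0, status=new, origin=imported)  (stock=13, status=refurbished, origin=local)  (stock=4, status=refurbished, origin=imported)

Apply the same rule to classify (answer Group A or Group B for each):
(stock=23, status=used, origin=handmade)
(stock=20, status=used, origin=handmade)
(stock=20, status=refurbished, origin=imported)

The common property of the 'Group A' items is: status is used AND stock ≥ 6. No 'Group B' item has it.
(stock=23, status=used, origin=handmade): status is used, stock = 23 — matches, so Group A. (stock=20, status=used, origin=handmade): status is used, stock = 20 — matches, so Group A. (stock=20, status=refurbished, origin=imported): status is refurbished, stock = 20 — does not pass, so Group B.

Group A, Group A, Group B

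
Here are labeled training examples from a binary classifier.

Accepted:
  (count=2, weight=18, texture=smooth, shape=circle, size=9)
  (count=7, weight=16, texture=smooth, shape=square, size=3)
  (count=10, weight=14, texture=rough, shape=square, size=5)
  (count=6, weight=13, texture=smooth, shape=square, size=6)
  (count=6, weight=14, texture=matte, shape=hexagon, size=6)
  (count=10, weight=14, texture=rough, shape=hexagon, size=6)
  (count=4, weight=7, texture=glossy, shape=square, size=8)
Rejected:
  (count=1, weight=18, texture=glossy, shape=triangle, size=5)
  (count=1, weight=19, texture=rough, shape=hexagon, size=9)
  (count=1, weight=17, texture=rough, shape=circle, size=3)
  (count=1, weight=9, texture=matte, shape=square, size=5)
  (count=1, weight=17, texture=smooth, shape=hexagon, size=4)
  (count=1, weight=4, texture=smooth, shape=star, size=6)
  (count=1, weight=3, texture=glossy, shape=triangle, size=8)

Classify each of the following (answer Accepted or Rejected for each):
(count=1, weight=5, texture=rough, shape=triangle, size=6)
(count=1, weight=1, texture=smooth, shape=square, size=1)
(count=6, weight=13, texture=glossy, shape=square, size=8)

Rejected, Rejected, Accepted

The rule appears to be: count ≥ 2.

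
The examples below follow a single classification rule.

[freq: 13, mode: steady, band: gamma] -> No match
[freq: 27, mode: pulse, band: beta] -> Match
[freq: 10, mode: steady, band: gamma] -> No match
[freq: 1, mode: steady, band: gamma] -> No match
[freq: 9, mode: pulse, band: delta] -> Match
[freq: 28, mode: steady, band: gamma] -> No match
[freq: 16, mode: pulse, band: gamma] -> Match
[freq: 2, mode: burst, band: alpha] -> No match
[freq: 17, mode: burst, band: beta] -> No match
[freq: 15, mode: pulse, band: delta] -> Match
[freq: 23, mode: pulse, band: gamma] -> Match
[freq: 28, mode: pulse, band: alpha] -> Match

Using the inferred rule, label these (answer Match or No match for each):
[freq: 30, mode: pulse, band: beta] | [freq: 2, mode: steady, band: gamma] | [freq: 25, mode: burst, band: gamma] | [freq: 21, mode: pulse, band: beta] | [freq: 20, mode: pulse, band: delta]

Match, No match, No match, Match, Match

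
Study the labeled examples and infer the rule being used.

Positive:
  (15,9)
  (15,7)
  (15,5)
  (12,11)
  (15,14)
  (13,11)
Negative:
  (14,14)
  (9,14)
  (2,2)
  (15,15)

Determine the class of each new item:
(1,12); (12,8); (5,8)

Negative, Positive, Negative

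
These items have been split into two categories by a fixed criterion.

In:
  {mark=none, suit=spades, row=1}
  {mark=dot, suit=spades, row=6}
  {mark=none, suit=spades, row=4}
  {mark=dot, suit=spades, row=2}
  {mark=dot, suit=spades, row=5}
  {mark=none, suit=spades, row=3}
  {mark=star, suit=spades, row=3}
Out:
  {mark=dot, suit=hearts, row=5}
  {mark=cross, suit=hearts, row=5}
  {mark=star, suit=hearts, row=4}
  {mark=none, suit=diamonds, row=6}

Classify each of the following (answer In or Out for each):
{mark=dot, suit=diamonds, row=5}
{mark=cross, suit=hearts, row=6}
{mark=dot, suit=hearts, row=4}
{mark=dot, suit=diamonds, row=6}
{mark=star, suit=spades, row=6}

Out, Out, Out, Out, In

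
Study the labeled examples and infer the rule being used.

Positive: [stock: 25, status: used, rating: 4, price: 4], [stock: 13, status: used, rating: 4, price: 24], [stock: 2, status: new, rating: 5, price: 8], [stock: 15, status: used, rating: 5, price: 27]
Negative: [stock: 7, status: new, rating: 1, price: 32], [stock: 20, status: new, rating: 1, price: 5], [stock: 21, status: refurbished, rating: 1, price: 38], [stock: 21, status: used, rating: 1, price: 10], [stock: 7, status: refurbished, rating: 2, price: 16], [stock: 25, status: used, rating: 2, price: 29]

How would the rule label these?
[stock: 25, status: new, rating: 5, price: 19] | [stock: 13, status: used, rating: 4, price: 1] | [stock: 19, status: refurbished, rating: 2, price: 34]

Positive, Positive, Negative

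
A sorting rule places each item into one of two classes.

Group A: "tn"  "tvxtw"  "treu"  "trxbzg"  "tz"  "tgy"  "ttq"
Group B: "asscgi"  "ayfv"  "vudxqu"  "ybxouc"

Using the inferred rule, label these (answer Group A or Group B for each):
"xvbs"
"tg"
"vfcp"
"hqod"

Group B, Group A, Group B, Group B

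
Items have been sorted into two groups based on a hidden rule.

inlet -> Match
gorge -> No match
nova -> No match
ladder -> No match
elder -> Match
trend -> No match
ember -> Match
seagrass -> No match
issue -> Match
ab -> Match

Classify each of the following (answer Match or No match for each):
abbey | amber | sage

One predicate separates the groups cleanly: starts with a vowel.
abbey: starts with 'a', satisfies this → Match. amber: starts with 'a', satisfies this → Match. sage: starts with 's', fails the rule → No match.

Match, Match, No match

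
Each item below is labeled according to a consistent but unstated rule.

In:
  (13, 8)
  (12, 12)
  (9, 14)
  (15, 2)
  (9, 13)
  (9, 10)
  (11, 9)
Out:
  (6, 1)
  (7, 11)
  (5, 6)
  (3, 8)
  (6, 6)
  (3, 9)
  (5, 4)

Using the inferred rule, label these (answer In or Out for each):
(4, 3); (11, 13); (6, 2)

Out, In, Out

The simplest hypothesis consistent with all the labels is: first ≥ 8.
(4, 3): first 4, lacks this property → Out.
(11, 13): first 11, checks out → In.
(6, 2): first 6, lacks this property → Out.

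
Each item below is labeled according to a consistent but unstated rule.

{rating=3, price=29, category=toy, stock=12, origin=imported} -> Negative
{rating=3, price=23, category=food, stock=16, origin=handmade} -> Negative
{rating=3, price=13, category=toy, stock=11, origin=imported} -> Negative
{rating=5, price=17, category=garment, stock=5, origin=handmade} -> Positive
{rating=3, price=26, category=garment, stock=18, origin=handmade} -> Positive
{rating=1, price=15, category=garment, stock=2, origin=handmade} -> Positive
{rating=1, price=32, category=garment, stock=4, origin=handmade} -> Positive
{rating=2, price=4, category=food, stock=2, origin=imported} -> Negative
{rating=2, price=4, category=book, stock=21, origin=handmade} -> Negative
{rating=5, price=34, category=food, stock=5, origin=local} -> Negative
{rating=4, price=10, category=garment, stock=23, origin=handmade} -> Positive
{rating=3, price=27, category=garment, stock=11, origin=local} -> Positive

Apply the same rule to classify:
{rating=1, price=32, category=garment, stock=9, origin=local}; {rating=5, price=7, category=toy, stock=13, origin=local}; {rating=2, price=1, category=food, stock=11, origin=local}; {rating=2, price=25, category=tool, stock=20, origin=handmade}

The distinguishing property — category is garment — holds for all the 'Positive' cases and none of the 'Negative' cases.
{rating=1, price=32, category=garment, stock=9, origin=local}: category is garment — matches, so Positive. {rating=5, price=7, category=toy, stock=13, origin=local}: category is toy — doesn't qualify, so Negative. {rating=2, price=1, category=food, stock=11, origin=local}: category is food — doesn't qualify, so Negative. {rating=2, price=25, category=tool, stock=20, origin=handmade}: category is tool — doesn't qualify, so Negative.

Positive, Negative, Negative, Negative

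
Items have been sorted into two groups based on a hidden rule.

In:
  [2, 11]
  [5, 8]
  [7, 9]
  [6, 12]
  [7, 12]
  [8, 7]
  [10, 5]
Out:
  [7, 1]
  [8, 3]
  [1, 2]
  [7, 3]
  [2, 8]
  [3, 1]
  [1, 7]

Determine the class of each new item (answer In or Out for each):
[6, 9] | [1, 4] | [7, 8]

The distinguishing property — sum ≥ 13 — holds for all the 'In' cases and none of the 'Out' cases.
[6, 9]: 6+9 = 15, has this property → In.
[1, 4]: 1+4 = 5, fails the rule → Out.
[7, 8]: 7+8 = 15, has this property → In.

In, Out, In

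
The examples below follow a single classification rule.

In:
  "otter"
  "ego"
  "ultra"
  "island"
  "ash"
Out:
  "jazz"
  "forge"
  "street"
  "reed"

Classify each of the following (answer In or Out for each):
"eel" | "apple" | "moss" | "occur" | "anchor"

In, In, Out, In, In

Checking candidate rules against both groups, what survives is: starts with a vowel.
"eel": starts with 'e' — fits, so In.
"apple": starts with 'a' — fits, so In.
"moss": starts with 'm' — does not pass, so Out.
"occur": starts with 'o' — fits, so In.
"anchor": starts with 'a' — fits, so In.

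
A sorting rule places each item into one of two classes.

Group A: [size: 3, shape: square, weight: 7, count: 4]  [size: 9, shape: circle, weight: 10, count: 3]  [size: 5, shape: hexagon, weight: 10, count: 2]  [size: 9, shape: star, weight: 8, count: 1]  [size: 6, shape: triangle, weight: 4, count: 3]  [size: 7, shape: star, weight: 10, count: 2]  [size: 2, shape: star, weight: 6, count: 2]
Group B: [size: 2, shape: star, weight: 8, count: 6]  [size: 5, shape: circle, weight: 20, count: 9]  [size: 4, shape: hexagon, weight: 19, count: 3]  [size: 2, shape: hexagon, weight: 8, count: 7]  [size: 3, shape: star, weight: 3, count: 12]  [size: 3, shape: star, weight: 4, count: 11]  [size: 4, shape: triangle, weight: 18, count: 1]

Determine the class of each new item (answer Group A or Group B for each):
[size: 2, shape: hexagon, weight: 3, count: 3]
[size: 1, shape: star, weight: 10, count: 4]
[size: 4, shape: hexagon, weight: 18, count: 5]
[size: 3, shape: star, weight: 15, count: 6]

Group A, Group A, Group B, Group B

All 'Group A' examples share one property — weight ≤ 10 AND count ≤ 4 — and every 'Group B' example lacks it.
[size: 2, shape: hexagon, weight: 3, count: 3]: Group A (weight = 3, count = 3).
[size: 1, shape: star, weight: 10, count: 4]: Group A (weight = 10, count = 4).
[size: 4, shape: hexagon, weight: 18, count: 5]: Group B (weight = 18, count = 5).
[size: 3, shape: star, weight: 15, count: 6]: Group B (weight = 15, count = 6).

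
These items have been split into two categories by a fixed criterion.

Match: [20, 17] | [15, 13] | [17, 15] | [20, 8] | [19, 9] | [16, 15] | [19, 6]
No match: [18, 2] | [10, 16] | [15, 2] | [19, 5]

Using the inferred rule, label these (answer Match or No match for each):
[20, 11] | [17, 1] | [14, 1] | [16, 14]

Match, No match, No match, Match

The pattern is that an item is 'Match' exactly when: first > second AND sum ≥ 25.
[20, 11]: Match (20 > 11, 20+11 = 31). [17, 1]: No match (17 > 1, 17+1 = 18). [14, 1]: No match (14 > 1, 14+1 = 15). [16, 14]: Match (16 > 14, 16+14 = 30).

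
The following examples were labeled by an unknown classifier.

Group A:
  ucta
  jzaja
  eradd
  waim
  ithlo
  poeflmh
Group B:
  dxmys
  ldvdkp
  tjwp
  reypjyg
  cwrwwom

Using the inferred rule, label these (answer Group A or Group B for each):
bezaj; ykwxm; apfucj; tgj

Group A, Group B, Group A, Group B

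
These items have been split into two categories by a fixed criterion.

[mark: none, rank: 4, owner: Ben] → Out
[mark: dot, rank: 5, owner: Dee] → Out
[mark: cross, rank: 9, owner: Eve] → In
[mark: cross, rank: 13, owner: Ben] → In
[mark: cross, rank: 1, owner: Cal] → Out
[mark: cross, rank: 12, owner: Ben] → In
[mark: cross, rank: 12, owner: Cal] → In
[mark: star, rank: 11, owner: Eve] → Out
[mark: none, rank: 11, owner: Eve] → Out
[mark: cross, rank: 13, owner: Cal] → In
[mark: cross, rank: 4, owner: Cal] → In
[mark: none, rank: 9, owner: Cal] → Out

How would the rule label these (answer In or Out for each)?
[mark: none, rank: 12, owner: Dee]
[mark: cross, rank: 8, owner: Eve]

Every 'In' example satisfies: mark is cross AND rank ≥ 4. None of the 'Out' examples do.
[mark: none, rank: 12, owner: Dee]: mark is none, rank = 12, does not fit → Out. [mark: cross, rank: 8, owner: Eve]: mark is cross, rank = 8, fits → In.

Out, In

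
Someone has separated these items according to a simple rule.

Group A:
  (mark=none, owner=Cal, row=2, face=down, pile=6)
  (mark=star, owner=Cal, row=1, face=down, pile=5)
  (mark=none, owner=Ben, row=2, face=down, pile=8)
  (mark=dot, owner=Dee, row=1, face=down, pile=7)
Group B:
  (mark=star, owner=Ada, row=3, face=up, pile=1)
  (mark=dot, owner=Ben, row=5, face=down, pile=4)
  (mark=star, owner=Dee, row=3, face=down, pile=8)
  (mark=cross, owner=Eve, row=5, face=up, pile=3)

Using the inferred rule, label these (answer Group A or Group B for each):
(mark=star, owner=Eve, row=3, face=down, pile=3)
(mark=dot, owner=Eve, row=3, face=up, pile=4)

One predicate separates the groups cleanly: row ≤ 2.
(mark=star, owner=Eve, row=3, face=down, pile=3): Group B (row = 3).
(mark=dot, owner=Eve, row=3, face=up, pile=4): Group B (row = 3).

Group B, Group B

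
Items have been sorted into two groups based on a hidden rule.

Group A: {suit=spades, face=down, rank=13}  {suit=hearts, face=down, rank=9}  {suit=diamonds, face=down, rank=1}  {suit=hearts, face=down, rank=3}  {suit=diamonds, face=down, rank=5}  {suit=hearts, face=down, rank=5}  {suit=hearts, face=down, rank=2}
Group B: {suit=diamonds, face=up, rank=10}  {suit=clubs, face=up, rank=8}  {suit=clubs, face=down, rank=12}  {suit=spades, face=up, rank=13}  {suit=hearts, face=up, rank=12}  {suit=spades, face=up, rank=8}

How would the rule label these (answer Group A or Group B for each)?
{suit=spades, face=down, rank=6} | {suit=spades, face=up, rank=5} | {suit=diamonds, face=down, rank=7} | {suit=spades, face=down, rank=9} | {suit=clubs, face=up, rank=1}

Group A, Group B, Group A, Group A, Group B

One predicate separates the groups cleanly: face is down AND rank ≠ 12.
{suit=spades, face=down, rank=6} → face is down, rank = 6 → Group A.
{suit=spades, face=up, rank=5} → face is up, rank = 5 → Group B.
{suit=diamonds, face=down, rank=7} → face is down, rank = 7 → Group A.
{suit=spades, face=down, rank=9} → face is down, rank = 9 → Group A.
{suit=clubs, face=up, rank=1} → face is up, rank = 1 → Group B.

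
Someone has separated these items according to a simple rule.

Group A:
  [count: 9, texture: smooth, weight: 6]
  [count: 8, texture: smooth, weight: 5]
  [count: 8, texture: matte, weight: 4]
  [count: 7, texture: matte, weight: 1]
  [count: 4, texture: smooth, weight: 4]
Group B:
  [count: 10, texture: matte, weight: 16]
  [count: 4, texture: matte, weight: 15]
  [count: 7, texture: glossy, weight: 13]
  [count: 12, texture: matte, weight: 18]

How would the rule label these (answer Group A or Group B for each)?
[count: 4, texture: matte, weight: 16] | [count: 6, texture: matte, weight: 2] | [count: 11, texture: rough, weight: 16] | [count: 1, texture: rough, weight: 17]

Group B, Group A, Group B, Group B

The simplest hypothesis consistent with all the labels is: weight ≤ 6.
Group B: [count: 4, texture: matte, weight: 16], since weight = 16.
Group A: [count: 6, texture: matte, weight: 2], since weight = 2.
Group B: [count: 11, texture: rough, weight: 16], since weight = 16.
Group B: [count: 1, texture: rough, weight: 17], since weight = 17.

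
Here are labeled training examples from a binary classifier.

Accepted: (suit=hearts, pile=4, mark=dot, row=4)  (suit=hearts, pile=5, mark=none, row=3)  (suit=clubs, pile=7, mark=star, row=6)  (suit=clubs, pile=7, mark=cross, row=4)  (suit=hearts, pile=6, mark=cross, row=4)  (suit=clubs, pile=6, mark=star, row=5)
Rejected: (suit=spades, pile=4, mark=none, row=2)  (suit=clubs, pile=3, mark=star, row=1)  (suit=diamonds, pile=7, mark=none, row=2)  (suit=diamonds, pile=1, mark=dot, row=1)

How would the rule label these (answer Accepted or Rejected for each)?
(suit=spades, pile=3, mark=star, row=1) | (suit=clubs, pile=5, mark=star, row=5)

The distinguishing property — row ≥ 3 — holds for all the 'Accepted' cases and none of the 'Rejected' cases.
(suit=spades, pile=3, mark=star, row=1): Rejected (row = 1).
(suit=clubs, pile=5, mark=star, row=5): Accepted (row = 5).

Rejected, Accepted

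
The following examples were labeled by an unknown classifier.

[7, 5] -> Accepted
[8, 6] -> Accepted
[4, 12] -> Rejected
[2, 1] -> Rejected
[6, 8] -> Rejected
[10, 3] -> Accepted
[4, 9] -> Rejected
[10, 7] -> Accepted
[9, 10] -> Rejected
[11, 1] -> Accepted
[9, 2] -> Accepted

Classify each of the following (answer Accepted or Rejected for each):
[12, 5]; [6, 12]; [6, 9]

Accepted, Rejected, Rejected

Every 'Accepted' example satisfies: first > second AND sum ≥ 11. None of the 'Rejected' examples do.
Accepted: [12, 5], since 12 > 5, 12+5 = 17.
Rejected: [6, 12], since 6 < 12, 6+12 = 18.
Rejected: [6, 9], since 6 < 9, 6+9 = 15.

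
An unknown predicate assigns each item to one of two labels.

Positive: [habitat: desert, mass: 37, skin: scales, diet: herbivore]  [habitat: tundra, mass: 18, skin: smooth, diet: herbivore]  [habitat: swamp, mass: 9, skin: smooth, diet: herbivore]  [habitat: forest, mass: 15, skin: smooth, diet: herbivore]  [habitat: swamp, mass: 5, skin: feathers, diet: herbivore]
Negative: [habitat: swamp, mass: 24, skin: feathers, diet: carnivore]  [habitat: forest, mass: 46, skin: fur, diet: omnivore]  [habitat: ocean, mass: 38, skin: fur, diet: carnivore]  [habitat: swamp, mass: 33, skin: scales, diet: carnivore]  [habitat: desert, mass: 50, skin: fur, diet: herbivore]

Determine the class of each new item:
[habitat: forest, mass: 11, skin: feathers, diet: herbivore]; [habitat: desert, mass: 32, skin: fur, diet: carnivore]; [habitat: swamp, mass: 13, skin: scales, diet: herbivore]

The distinguishing property — diet is herbivore AND mass ≤ 37 — holds for all the 'Positive' cases and none of the 'Negative' cases.
[habitat: forest, mass: 11, skin: feathers, diet: herbivore]: Positive (diet is herbivore, mass = 11).
[habitat: desert, mass: 32, skin: fur, diet: carnivore]: Negative (diet is carnivore, mass = 32).
[habitat: swamp, mass: 13, skin: scales, diet: herbivore]: Positive (diet is herbivore, mass = 13).

Positive, Negative, Positive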